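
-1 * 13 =-13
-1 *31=-31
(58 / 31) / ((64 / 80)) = 145 / 62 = 2.34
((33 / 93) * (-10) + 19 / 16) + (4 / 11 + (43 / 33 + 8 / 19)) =-7723 / 28272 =-0.27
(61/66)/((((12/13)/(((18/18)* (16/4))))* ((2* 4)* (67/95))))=75335/106128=0.71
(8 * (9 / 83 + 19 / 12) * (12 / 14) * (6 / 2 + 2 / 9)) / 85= 39092 / 88893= 0.44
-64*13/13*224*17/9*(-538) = 14568561.78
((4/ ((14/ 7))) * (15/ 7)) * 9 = 270/ 7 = 38.57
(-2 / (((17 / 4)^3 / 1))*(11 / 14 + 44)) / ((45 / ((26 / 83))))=-347776 / 42816795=-0.01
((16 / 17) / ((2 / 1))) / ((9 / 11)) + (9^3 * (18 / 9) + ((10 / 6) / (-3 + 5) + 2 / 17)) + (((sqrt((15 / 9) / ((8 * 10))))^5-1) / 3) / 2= sqrt(3) / 165888 + 223282 / 153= 1459.36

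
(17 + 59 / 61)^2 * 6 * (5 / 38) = 18018240 / 70699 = 254.86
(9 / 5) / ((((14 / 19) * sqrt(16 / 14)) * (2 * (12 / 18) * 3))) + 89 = 171 * sqrt(14) / 1120 + 89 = 89.57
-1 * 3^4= -81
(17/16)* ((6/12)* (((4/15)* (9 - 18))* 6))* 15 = -114.75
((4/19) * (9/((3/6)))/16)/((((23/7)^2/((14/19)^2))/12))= 0.14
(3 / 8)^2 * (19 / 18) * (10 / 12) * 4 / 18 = 95 / 3456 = 0.03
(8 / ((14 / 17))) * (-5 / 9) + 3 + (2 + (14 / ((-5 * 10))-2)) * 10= -1637 / 315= -5.20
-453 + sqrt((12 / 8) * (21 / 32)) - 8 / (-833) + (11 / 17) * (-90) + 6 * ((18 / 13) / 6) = -5521069 / 10829 + 3 * sqrt(7) / 8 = -508.85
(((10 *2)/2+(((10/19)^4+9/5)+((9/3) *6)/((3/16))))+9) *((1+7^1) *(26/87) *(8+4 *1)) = 63363010048/18896545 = 3353.15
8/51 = 0.16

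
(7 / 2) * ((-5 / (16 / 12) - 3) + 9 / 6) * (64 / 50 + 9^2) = -1511.90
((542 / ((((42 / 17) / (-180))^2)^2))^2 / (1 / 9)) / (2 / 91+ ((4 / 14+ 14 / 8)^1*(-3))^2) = 2516899220555481096940800000000 / 44748620693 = 56245291621897926750.94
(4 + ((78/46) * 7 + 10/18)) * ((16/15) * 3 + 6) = 1360/9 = 151.11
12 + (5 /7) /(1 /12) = 144 /7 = 20.57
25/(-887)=-25/887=-0.03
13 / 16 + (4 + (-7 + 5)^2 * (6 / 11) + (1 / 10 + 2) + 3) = 10643 / 880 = 12.09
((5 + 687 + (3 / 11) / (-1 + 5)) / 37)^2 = 677329 / 1936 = 349.86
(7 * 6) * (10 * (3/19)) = 1260/19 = 66.32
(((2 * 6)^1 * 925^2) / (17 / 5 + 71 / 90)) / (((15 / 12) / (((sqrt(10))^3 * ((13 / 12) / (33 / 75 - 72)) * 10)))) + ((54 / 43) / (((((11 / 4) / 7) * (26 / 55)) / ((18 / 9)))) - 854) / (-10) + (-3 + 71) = 424973 / 2795 - 154012500000 * sqrt(10) / 51881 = -9387297.85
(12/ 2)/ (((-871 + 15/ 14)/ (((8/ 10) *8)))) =-2688/ 60895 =-0.04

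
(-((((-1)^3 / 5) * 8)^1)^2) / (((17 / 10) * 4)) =-32 / 85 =-0.38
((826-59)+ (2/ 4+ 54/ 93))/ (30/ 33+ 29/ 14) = 3666817/ 14229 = 257.70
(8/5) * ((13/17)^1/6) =0.20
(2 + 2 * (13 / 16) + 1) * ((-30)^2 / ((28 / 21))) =24975 / 8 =3121.88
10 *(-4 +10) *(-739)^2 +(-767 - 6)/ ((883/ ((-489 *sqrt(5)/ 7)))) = 377997 *sqrt(5)/ 6181 +32767260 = 32767396.75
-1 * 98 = -98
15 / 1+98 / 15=323 / 15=21.53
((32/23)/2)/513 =16/11799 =0.00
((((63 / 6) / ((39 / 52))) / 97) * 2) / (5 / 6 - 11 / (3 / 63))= -168 / 133957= -0.00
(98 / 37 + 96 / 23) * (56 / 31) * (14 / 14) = 325136 / 26381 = 12.32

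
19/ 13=1.46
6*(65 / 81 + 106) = 17302 / 27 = 640.81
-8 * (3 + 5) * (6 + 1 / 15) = -5824 / 15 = -388.27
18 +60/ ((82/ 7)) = 948/ 41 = 23.12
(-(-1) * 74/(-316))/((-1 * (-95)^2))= 37/1425950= 0.00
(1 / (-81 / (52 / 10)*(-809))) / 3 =26 / 982935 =0.00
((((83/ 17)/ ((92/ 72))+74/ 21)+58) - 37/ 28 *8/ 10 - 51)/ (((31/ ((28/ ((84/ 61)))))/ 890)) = 7756.84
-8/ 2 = -4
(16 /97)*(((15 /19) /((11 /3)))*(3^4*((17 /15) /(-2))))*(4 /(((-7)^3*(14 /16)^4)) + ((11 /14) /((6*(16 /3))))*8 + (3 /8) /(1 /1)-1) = 12205650888 /16695687239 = 0.73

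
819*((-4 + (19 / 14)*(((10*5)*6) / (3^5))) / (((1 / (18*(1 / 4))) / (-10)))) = 85670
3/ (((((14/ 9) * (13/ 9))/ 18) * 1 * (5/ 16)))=34992/ 455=76.91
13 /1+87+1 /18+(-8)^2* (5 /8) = 2521 /18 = 140.06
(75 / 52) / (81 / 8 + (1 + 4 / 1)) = 150 / 1573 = 0.10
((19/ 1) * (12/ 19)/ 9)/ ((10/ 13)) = 26/ 15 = 1.73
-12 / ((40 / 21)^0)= -12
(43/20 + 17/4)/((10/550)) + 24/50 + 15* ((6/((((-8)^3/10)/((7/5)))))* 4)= 274109/800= 342.64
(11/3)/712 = 11/2136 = 0.01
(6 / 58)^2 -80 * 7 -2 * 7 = -482725 / 841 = -573.99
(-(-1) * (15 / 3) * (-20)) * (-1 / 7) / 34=50 / 119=0.42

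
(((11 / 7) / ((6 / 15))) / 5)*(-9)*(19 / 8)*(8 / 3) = -627 / 14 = -44.79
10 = 10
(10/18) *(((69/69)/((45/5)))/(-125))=-1/2025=-0.00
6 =6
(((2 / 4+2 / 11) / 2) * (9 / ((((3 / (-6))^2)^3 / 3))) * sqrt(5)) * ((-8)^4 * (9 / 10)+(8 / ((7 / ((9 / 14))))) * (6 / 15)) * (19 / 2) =11120690880 * sqrt(5) / 539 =46134732.40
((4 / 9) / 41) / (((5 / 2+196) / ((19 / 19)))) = 8 / 146493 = 0.00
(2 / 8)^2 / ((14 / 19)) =0.08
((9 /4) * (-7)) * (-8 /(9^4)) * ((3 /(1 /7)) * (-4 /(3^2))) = -0.18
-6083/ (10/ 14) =-42581/ 5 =-8516.20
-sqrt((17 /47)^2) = -17 /47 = -0.36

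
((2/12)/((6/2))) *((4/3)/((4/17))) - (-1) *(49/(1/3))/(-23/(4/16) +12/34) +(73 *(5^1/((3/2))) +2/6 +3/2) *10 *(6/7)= 309205625/147231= 2100.14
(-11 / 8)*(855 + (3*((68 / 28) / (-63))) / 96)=-132723173 / 112896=-1175.62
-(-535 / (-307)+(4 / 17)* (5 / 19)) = -178945 / 99161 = -1.80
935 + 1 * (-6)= 929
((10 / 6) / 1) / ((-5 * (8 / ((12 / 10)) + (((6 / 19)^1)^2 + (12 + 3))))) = -0.02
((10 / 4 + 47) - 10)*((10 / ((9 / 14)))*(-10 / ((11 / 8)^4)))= -226508800 / 131769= -1718.98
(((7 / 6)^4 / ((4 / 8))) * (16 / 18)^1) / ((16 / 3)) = 0.62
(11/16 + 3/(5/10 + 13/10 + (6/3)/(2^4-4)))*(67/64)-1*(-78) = 4852411/60416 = 80.32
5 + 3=8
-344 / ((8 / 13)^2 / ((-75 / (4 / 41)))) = 22346025 / 32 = 698313.28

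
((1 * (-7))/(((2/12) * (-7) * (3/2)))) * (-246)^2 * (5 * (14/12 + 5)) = 7463640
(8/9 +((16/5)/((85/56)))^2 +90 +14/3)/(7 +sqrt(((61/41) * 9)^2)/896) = 5971908637184/418925188125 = 14.26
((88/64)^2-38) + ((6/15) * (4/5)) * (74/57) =-3255287/91200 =-35.69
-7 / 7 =-1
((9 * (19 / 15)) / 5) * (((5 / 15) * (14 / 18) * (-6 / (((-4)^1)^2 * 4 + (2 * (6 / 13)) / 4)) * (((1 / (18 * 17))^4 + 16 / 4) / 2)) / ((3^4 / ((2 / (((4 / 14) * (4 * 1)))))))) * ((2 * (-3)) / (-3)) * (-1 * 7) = 594246682994237 / 17790102691408800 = 0.03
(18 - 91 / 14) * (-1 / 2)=-23 / 4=-5.75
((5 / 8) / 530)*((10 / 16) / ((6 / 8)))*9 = 15 / 1696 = 0.01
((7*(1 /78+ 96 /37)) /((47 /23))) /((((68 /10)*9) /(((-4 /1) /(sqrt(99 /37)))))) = -6057625*sqrt(407) /342428229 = -0.36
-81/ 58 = -1.40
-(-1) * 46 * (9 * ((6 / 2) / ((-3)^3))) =-46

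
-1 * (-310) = 310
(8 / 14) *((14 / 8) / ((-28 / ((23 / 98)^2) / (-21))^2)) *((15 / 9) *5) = 0.01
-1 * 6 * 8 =-48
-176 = -176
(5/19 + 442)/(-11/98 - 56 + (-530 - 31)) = -0.72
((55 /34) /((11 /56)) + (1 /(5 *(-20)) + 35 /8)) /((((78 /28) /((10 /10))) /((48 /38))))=599774 /104975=5.71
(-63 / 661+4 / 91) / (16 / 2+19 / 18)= -55602 / 9804613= -0.01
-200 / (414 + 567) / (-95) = 40 / 18639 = 0.00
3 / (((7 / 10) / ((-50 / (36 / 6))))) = -250 / 7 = -35.71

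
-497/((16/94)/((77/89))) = -1798643/712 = -2526.18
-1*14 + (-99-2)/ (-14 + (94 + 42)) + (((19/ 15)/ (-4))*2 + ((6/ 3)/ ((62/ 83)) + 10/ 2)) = -220787/ 28365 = -7.78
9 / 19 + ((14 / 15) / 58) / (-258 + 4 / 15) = 1008893 / 2130166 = 0.47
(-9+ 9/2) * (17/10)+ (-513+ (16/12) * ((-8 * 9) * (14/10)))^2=41911911/100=419119.11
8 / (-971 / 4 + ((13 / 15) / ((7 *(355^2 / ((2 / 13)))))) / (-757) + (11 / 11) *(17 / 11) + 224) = -3526018188000 / 7582942523713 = -0.46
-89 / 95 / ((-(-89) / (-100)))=20 / 19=1.05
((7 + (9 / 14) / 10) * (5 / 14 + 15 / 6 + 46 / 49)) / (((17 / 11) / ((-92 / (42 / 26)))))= -201674902 / 204085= -988.19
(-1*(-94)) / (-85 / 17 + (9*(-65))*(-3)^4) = -47 / 23695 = -0.00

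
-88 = -88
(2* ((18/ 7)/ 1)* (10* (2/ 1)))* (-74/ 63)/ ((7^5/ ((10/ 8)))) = -7400/ 823543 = -0.01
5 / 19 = 0.26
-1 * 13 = -13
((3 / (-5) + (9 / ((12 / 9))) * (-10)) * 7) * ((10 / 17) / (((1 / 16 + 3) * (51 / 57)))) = -207024 / 2023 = -102.34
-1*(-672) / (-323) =-672 / 323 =-2.08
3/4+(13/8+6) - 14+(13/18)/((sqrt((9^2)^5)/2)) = -23914741/4251528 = -5.62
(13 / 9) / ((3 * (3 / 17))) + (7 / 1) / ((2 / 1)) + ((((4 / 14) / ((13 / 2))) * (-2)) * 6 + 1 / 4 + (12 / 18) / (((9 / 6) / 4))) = 227873 / 29484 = 7.73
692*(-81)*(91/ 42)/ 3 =-40482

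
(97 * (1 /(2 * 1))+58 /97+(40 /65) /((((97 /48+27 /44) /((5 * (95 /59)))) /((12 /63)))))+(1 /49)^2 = 24577647750343 /496954221218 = 49.46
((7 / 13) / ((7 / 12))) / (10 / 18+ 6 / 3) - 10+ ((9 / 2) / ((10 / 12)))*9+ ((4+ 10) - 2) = 76187 / 1495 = 50.96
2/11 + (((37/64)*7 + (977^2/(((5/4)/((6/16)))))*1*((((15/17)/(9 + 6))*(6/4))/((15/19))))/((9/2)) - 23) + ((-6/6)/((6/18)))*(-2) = 9554401753/1346400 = 7096.26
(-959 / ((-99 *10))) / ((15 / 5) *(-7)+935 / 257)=-246463 / 4417380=-0.06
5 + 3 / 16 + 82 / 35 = 4217 / 560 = 7.53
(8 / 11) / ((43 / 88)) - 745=-31971 / 43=-743.51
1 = 1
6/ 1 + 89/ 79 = 563/ 79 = 7.13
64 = 64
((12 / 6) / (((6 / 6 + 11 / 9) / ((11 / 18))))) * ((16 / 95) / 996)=0.00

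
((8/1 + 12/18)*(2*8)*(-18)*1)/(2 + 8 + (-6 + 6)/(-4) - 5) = -2496/5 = -499.20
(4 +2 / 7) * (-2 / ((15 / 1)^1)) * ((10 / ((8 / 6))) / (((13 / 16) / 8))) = -3840 / 91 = -42.20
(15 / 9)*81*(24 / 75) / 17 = 216 / 85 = 2.54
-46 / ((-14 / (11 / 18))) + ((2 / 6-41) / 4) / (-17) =2791 / 1071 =2.61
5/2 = 2.50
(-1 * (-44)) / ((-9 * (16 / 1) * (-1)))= 11 / 36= 0.31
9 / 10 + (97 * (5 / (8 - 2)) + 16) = 1466 / 15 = 97.73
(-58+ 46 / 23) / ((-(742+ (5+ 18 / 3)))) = 56 / 753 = 0.07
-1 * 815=-815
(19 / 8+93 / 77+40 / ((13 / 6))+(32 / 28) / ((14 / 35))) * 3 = 598233 / 8008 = 74.70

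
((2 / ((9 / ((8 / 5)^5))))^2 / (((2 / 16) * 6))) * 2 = 14.48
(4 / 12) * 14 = 14 / 3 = 4.67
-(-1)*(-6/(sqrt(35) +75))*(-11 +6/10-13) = 81/43-27*sqrt(35)/1075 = 1.74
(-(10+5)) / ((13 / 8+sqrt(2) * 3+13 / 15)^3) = 6719327110080000 / 4895593896389399 - 4921302873600000 * sqrt(2) / 4895593896389399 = -0.05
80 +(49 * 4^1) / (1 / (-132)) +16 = -25776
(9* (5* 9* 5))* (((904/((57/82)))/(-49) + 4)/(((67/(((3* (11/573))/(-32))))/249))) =29098656675/95312056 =305.30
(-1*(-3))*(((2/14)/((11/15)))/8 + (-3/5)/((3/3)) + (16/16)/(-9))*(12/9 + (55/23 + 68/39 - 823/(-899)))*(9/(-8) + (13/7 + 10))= -9816249550127/69544194720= -141.15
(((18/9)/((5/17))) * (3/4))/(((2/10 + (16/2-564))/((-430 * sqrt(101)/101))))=10965 * sqrt(101)/280679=0.39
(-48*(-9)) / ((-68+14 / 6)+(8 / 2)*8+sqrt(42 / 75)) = -3272400 / 254899-19440*sqrt(14) / 254899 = -13.12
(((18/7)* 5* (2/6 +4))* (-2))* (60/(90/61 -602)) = 356850/32053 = 11.13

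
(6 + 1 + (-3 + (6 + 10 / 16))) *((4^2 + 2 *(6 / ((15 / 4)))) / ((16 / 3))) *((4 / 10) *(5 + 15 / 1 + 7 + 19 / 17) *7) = 15057 / 5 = 3011.40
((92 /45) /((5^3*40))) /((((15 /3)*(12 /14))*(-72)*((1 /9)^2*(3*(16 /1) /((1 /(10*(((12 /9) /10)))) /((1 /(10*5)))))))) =-161 /1920000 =-0.00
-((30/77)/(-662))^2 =-225/649587169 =-0.00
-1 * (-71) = 71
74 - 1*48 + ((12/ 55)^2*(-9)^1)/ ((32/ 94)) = 74843/ 3025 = 24.74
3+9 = 12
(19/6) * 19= 361/6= 60.17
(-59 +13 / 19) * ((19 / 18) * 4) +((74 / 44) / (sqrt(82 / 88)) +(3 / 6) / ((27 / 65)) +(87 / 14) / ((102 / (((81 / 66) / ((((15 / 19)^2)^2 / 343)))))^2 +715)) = -9450955960086616483061 / 38573783197024556745 +37 * sqrt(451) / 451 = -243.27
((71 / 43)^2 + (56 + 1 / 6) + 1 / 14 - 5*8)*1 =736370 / 38829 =18.96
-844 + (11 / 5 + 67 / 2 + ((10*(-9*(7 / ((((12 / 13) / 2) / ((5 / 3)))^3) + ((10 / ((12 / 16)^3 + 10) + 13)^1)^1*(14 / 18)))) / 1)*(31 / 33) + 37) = -1053958462841 / 35657820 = -29557.57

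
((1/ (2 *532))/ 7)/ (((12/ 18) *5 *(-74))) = -3/ 5511520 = -0.00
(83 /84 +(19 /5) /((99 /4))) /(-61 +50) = -0.10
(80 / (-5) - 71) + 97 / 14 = -80.07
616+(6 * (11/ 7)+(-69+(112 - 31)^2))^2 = 2071190284/ 49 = 42269189.47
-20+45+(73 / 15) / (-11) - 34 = -1558 / 165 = -9.44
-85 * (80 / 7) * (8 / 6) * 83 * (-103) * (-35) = -1162664000 / 3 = -387554666.67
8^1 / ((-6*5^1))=-4 / 15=-0.27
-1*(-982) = 982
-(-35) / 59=35 / 59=0.59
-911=-911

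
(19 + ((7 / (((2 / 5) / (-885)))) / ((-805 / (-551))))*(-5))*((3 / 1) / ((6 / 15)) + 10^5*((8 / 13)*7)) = 1187731496285 / 52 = 22840990313.17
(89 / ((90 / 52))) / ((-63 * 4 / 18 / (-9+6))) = 1157 / 105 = 11.02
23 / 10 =2.30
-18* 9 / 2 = -81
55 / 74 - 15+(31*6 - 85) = 6419 / 74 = 86.74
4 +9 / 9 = 5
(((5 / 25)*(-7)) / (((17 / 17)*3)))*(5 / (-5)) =7 / 15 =0.47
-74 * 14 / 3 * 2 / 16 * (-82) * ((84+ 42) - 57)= 244237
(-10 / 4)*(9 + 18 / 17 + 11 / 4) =-4355 / 136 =-32.02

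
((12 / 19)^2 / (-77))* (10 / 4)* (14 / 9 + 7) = -0.11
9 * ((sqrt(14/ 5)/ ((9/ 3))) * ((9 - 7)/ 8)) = 3 * sqrt(70)/ 20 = 1.25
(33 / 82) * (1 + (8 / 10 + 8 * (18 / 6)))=4257 / 410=10.38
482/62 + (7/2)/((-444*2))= 427799/55056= 7.77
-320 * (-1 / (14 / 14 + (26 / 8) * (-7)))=-1280 / 87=-14.71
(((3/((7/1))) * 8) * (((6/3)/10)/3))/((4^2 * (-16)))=-1/1120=-0.00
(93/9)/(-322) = -31/966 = -0.03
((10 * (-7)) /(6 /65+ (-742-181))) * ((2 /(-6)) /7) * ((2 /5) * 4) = -1040 /179967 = -0.01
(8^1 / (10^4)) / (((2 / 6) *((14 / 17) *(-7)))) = -0.00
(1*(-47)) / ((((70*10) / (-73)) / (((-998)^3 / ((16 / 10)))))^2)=-3866756746343485111463 / 19600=-197283507466504342.42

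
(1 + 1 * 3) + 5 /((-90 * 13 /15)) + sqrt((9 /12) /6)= sqrt(2) /4 + 307 /78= 4.29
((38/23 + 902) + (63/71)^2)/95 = 9.52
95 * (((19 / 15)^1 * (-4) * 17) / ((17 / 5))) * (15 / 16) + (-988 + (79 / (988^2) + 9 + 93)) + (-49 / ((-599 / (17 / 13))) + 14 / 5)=-9178030087871 / 2923551280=-3139.34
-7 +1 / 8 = -55 / 8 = -6.88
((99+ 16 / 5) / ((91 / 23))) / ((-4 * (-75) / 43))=72197 / 19500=3.70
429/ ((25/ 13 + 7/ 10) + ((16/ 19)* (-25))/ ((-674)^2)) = 163.55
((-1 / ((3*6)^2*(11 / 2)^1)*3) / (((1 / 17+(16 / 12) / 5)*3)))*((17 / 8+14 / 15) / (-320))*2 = 6239 / 189319680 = 0.00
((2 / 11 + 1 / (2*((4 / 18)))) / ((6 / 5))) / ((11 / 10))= 1.84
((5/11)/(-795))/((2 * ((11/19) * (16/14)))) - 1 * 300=-92347333/307824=-300.00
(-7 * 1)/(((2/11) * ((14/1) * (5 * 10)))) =-11/200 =-0.06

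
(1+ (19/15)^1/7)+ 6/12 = 353/210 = 1.68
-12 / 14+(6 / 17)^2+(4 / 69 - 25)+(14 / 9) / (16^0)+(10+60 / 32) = -41018641 / 3350088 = -12.24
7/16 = 0.44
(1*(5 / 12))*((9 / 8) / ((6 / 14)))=35 / 32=1.09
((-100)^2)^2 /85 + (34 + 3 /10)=1176504.89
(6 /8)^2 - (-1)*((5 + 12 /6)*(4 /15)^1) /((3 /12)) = 1927 /240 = 8.03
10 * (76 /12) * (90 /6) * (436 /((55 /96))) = 7952640 /11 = 722967.27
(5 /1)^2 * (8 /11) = 200 /11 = 18.18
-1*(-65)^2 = -4225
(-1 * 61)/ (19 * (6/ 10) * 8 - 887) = 305/ 3979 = 0.08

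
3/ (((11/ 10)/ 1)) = 30/ 11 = 2.73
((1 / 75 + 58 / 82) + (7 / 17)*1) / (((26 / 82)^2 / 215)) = 104364311 / 43095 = 2421.73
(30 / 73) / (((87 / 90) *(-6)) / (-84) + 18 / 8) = 0.18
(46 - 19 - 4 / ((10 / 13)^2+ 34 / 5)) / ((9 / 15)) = 44.10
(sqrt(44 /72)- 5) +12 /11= -43 /11 +sqrt(22) /6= -3.13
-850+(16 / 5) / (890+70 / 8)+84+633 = -2390611 / 17975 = -133.00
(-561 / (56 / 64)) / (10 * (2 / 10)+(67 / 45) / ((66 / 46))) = -6664680 / 31577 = -211.06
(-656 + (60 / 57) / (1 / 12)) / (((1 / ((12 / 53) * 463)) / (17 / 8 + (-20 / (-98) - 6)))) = 12216488352 / 49343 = 247583.01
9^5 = 59049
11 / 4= 2.75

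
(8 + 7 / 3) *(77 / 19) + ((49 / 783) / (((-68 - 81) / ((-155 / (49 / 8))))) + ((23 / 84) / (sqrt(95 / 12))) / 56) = 23 *sqrt(285) / 223440 + 92851603 / 2216673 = 41.89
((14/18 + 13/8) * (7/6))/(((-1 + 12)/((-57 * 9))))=-23009/176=-130.73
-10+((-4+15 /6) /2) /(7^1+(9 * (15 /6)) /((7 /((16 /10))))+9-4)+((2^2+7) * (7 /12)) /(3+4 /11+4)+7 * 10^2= 26859379 /38880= 690.83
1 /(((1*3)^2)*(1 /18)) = 2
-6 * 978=-5868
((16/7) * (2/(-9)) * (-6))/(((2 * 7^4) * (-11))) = -32/554631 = -0.00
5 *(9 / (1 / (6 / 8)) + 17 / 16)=625 / 16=39.06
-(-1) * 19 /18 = 19 /18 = 1.06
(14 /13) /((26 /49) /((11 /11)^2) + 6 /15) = 1715 /1482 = 1.16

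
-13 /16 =-0.81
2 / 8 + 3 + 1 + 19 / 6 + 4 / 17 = 1561 / 204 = 7.65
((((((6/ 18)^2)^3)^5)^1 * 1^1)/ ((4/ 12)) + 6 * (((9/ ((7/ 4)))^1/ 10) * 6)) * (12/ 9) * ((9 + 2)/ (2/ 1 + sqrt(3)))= 3913578638855091272/ 7206189623312715 - 1956789319427545636 * sqrt(3)/ 7206189623312715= 72.76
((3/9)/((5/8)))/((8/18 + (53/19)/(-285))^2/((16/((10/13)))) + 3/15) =2927530944/1147681825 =2.55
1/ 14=0.07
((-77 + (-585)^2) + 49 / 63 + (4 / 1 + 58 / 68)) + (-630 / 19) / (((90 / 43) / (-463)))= 2031926287 / 5814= 349488.53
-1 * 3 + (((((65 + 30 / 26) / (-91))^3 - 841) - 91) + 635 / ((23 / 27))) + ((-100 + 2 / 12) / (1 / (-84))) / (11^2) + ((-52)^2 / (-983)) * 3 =-583794614446939674 / 4529194362235543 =-128.90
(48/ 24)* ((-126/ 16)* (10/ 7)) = -45/ 2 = -22.50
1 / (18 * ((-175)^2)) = 1 / 551250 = 0.00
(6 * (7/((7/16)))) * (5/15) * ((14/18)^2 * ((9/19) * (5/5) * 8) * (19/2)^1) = 696.89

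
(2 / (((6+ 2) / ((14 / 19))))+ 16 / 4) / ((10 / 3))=477 / 380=1.26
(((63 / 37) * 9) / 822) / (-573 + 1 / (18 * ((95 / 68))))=-0.00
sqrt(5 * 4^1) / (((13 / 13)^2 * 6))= sqrt(5) / 3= 0.75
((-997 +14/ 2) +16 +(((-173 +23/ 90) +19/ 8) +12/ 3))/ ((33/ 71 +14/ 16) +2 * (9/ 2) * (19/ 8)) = -29147843/ 580590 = -50.20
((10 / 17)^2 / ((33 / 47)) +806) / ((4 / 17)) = 3845761 / 1122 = 3427.59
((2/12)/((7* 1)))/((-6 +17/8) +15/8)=-1/84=-0.01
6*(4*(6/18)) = 8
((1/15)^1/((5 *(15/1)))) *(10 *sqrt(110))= 2 *sqrt(110)/225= 0.09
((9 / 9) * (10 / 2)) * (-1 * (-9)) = 45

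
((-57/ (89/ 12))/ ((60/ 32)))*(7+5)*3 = -65664/ 445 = -147.56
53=53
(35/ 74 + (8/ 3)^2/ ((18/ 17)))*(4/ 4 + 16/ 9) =1077275/ 53946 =19.97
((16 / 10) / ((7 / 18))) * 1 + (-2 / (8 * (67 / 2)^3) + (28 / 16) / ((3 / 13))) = 1477647779 / 126320460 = 11.70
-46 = -46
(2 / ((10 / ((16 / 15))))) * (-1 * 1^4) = -16 / 75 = -0.21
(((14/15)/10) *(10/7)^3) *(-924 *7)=-1760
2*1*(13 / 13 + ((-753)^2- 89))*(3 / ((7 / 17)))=57825942 / 7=8260848.86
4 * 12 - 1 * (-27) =75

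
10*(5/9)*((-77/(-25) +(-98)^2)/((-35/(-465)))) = 709094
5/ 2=2.50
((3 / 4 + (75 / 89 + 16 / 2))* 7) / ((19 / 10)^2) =597625 / 32129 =18.60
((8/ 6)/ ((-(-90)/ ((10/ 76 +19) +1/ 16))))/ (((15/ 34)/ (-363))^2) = 1645955861/ 8550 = 192509.46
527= 527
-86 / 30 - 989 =-14878 / 15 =-991.87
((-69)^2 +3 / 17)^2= 6551283600 / 289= 22668801.38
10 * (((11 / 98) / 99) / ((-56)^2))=5 / 1382976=0.00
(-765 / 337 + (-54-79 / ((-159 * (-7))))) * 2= -112.68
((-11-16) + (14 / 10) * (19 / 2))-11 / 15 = -433 / 30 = -14.43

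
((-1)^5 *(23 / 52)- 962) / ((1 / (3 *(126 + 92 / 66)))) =-52599397 / 143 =-367827.95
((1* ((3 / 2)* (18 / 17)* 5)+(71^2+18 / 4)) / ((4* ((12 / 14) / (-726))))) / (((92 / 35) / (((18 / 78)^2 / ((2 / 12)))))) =-137524904055 / 1057264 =-130076.22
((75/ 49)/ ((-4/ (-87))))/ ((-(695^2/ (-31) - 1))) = 202275/ 94678976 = 0.00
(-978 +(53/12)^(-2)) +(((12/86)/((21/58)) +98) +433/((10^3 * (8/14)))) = -2972152190221/3382036000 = -878.81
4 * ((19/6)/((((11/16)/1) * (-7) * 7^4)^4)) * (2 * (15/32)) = 778240/1168238570863337306641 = 0.00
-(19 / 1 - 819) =800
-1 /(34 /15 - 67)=15 /971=0.02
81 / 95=0.85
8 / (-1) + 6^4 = 1288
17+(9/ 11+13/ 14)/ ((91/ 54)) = 126382/ 7007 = 18.04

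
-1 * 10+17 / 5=-33 / 5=-6.60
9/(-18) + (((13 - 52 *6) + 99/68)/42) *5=-102593/2856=-35.92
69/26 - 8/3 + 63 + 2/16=19691/312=63.11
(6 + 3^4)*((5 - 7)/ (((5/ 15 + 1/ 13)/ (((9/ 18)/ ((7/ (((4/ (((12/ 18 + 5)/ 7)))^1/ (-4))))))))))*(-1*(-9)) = 91611/ 272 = 336.81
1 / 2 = 0.50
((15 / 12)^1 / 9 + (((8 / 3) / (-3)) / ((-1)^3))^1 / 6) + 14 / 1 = 1543 / 108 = 14.29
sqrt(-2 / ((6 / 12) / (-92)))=4 * sqrt(23)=19.18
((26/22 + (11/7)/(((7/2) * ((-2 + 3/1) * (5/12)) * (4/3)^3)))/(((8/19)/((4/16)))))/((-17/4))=-670339/2932160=-0.23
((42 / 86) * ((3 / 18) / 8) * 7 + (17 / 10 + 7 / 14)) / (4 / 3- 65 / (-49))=1148511 / 1345040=0.85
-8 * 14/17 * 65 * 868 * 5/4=-7898800/17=-464635.29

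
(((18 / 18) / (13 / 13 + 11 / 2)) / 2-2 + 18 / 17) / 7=-0.12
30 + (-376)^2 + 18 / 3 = 141412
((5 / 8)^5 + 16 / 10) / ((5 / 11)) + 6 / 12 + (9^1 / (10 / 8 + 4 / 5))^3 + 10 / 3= 15613770026017 / 169380249600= 92.18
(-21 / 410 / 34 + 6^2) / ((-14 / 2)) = -501819 / 97580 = -5.14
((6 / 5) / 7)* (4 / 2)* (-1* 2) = -0.69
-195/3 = -65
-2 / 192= -1 / 96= -0.01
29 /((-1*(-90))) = 29 /90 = 0.32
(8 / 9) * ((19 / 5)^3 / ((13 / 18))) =109744 / 1625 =67.53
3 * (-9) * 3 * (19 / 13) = -1539 / 13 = -118.38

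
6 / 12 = 1 / 2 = 0.50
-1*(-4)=4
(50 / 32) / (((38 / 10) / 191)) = 23875 / 304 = 78.54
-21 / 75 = -7 / 25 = -0.28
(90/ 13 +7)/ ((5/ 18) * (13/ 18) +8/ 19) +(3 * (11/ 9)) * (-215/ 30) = -3475975/ 895518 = -3.88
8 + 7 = 15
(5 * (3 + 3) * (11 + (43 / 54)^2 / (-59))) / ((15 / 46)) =43484605 / 43011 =1011.01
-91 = -91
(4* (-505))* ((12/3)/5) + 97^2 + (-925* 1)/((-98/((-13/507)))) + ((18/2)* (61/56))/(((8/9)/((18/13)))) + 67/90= 7162831639/917280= 7808.77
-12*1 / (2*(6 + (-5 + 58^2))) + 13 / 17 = 43643 / 57205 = 0.76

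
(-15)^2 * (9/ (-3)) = -675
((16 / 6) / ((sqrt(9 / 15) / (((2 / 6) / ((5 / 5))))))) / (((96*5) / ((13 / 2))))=13*sqrt(15) / 3240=0.02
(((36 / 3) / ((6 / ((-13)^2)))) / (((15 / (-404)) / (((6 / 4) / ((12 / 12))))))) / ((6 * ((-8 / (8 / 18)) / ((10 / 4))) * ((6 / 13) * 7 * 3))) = 221897 / 6804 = 32.61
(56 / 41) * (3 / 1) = 168 / 41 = 4.10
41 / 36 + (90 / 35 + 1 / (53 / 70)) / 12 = 19543 / 13356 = 1.46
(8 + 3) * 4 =44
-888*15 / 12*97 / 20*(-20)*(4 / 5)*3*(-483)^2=60283743912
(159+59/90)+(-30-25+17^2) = 393.66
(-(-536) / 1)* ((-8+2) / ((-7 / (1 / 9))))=1072 / 21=51.05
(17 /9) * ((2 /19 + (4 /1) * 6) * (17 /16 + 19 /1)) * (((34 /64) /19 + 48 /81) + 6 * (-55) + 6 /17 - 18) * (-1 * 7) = 2219034.35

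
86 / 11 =7.82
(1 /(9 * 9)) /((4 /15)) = 5 /108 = 0.05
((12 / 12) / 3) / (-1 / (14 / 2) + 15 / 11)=77 / 282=0.27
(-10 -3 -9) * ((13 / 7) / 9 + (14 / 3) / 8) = -2189 / 126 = -17.37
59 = 59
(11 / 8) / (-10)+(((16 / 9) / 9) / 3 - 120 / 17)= -2356481 / 330480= -7.13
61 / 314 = 0.19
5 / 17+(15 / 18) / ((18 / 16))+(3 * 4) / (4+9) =11683 / 5967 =1.96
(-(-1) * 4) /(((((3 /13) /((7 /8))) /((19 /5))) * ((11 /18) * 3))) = 1729 /55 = 31.44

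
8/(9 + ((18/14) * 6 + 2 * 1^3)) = 56/131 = 0.43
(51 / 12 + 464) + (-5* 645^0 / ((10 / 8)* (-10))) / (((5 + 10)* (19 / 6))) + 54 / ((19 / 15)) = 51089 / 100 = 510.89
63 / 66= 21 / 22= 0.95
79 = 79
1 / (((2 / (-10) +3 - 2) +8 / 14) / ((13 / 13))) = 35 / 48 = 0.73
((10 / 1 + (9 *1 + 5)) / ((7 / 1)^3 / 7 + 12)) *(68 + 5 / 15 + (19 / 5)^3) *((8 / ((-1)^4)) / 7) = 2956928 / 53375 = 55.40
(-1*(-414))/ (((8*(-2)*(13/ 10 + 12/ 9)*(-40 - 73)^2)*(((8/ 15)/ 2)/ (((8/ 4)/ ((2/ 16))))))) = -0.05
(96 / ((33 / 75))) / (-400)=-6 / 11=-0.55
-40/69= -0.58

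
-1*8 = -8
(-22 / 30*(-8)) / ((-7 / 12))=-352 / 35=-10.06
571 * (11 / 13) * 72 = 452232 / 13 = 34787.08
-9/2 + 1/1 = -7/2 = -3.50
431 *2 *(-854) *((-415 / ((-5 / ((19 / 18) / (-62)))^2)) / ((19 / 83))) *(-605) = -2914743223007 / 311364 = -9361208.18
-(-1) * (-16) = -16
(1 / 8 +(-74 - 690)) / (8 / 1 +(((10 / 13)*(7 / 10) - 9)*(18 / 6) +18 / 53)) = 44.82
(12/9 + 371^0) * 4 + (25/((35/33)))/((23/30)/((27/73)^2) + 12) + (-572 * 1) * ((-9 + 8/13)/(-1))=-38690077990/8085147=-4785.33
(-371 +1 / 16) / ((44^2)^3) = -5935 / 116101021696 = -0.00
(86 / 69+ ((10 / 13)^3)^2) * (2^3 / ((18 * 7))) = 1936422296 / 20982138723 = 0.09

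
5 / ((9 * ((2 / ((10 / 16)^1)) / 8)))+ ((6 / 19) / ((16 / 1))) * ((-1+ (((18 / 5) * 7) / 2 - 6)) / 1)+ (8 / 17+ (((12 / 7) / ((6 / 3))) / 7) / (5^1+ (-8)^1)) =1373996 / 712215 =1.93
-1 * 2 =-2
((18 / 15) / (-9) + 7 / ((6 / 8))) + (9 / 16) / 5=149 / 16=9.31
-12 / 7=-1.71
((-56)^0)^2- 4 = -3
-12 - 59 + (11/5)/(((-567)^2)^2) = -36691087877944/516775885605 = -71.00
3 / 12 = 1 / 4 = 0.25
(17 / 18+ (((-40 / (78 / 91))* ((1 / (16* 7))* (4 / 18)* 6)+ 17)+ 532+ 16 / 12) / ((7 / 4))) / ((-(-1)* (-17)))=-39703 / 2142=-18.54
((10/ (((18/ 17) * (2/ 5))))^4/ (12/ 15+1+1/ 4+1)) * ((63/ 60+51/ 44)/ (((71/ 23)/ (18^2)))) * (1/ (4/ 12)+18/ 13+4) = 245375562890625/ 1238666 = 198096632.10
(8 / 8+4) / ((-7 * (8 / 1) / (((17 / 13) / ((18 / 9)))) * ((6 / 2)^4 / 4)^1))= -85 / 29484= -0.00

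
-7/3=-2.33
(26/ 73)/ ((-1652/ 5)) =-65/ 60298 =-0.00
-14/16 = -7/8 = -0.88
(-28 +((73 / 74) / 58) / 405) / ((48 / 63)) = -340698449 / 9270720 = -36.75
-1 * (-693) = 693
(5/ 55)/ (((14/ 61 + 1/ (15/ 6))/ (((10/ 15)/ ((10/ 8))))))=61/ 792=0.08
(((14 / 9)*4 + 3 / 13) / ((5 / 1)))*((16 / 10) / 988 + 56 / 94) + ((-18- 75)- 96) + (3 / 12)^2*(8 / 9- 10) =-10257444473 / 54330120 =-188.80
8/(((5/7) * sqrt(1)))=56/5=11.20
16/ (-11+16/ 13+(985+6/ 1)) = 52/ 3189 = 0.02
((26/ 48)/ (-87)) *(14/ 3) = -91/ 3132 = -0.03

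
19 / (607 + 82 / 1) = 19 / 689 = 0.03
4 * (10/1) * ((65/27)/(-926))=-0.10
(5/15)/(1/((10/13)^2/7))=100/3549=0.03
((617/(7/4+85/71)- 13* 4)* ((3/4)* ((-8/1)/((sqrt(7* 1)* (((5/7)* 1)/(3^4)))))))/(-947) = 2370672* sqrt(7)/146785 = 42.73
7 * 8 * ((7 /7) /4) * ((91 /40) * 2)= 637 /10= 63.70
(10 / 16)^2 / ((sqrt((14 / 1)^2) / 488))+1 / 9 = 13837 / 1008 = 13.73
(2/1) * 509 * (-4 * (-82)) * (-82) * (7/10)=-95830448/5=-19166089.60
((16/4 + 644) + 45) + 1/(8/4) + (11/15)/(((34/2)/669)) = 122801/170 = 722.36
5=5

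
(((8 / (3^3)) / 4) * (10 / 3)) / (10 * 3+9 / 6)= 40 / 5103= 0.01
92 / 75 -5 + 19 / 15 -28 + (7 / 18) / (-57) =-782671 / 25650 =-30.51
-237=-237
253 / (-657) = -253 / 657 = -0.39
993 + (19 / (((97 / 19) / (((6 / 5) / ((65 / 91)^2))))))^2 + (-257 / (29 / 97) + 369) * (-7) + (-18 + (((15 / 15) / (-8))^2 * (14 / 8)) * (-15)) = 4895732391719219 / 1091444000000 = 4485.56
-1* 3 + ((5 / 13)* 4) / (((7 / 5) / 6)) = 327 / 91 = 3.59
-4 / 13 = -0.31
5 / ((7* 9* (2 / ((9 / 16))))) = 5 / 224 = 0.02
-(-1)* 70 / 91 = 10 / 13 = 0.77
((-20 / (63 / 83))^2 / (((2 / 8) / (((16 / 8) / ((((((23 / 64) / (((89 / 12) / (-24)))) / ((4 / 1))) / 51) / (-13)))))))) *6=6937586739200 / 91287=75997532.39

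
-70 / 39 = -1.79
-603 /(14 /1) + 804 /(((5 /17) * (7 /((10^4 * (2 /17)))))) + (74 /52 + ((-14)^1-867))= 458505.92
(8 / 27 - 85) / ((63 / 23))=-52601 / 1701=-30.92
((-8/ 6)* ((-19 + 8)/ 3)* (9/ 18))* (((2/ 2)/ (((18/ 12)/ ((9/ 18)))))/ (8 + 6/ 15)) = 55/ 567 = 0.10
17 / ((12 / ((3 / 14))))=17 / 56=0.30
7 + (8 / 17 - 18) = -10.53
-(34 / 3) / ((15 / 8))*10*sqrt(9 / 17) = -32*sqrt(17) / 3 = -43.98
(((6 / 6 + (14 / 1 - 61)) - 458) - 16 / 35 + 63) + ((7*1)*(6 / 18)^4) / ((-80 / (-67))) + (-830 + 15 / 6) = -57556613 / 45360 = -1268.88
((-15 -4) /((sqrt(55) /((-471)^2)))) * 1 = -568347.65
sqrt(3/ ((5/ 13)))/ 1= 2.79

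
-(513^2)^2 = -69257922561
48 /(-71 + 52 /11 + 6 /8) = -704 /961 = -0.73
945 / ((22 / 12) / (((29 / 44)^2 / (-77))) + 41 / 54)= -42916230 / 14723647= -2.91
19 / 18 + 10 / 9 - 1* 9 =-41 / 6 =-6.83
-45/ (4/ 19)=-855/ 4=-213.75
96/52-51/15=-101/65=-1.55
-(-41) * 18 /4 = 369 /2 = 184.50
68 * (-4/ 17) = -16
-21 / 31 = -0.68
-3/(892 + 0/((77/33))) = -3/892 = -0.00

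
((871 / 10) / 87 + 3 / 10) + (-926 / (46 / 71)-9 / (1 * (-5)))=-14268728 / 10005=-1426.16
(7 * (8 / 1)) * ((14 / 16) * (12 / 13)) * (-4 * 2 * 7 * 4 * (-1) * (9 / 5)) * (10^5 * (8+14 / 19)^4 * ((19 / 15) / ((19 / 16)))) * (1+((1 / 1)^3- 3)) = -19202550913695744000 / 1694173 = -11334468742977.10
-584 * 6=-3504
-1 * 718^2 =-515524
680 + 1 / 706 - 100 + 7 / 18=1843900 / 3177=580.39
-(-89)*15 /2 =1335 /2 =667.50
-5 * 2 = -10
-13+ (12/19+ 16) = 3.63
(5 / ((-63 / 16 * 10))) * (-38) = 304 / 63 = 4.83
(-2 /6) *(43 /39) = -43 /117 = -0.37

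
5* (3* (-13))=-195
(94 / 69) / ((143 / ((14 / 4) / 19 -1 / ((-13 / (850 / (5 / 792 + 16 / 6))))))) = 1211389609 / 5159444433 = 0.23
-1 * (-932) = 932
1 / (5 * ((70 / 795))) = 159 / 70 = 2.27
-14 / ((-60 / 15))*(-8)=-28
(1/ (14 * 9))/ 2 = 1/ 252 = 0.00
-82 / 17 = -4.82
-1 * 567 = -567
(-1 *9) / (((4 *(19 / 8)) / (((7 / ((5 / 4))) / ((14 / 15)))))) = -108 / 19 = -5.68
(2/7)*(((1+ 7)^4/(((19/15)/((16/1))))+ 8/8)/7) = 2111.83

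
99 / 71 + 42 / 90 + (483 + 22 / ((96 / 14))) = 1386117 / 2840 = 488.07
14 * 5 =70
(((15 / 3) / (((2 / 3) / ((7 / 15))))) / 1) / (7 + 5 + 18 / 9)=1 / 4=0.25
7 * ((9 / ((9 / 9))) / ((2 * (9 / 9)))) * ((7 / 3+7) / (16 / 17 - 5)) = -1666 / 23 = -72.43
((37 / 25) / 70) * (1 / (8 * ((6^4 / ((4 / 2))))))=37 / 9072000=0.00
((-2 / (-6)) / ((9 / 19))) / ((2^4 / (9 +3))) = 19 / 36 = 0.53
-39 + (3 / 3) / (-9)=-352 / 9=-39.11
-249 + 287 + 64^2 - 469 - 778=2887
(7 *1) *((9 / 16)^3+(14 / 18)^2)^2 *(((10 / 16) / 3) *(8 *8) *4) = 2361506735315 / 10319560704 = 228.84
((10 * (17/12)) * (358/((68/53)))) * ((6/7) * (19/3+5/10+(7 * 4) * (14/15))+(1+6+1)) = 4013001/28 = 143321.46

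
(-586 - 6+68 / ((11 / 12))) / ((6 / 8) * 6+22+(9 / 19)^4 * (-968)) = 1484616832 / 63745913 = 23.29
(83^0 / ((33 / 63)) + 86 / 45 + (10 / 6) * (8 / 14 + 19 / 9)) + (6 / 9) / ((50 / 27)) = 449641 / 51975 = 8.65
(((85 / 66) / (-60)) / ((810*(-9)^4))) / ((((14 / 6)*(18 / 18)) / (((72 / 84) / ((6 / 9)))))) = -17 / 7638578640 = -0.00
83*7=581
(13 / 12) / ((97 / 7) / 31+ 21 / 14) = 217 / 390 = 0.56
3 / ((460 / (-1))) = -3 / 460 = -0.01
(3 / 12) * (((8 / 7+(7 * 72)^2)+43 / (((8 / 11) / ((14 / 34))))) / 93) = 241847497 / 354144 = 682.91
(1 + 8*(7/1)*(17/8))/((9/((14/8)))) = 70/3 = 23.33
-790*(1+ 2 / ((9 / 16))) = -32390 / 9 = -3598.89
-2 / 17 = -0.12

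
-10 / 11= -0.91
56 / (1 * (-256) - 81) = -56 / 337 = -0.17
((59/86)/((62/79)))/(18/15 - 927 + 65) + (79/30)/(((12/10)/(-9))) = -453264633/22948928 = -19.75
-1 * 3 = -3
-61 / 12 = -5.08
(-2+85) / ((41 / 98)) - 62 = 5592 / 41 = 136.39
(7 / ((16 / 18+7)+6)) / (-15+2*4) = -0.07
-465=-465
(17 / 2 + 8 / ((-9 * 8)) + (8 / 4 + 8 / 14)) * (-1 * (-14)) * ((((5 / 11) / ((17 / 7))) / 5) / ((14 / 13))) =17953 / 3366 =5.33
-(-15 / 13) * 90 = 1350 / 13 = 103.85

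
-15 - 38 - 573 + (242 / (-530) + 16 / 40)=-33181 / 53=-626.06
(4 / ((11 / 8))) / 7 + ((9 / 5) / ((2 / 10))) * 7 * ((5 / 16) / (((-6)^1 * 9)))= 377 / 7392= 0.05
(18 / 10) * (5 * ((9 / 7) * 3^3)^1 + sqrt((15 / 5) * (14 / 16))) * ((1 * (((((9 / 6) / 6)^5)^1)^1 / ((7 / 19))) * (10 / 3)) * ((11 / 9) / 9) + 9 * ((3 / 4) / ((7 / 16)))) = 13437973 * sqrt(42) / 1935360 + 120941757 / 25088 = 4865.70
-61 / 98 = -0.62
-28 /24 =-7 /6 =-1.17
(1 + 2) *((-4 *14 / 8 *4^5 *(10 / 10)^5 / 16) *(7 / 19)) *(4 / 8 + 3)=-32928 / 19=-1733.05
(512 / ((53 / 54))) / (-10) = -13824 / 265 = -52.17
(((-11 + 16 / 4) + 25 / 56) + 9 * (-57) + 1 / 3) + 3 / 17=-1482389 / 2856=-519.04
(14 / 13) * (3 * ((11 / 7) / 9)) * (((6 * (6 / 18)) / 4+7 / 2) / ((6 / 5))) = 220 / 117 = 1.88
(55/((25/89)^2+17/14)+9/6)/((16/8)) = 1148051/52148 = 22.02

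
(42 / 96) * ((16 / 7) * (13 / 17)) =13 / 17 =0.76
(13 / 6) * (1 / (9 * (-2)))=-13 / 108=-0.12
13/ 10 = 1.30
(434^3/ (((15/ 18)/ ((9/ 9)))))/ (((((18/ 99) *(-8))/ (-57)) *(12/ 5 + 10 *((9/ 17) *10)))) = 69462371.34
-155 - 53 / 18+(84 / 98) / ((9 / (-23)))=-20177 / 126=-160.13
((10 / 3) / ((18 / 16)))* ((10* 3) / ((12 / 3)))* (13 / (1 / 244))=634400 / 9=70488.89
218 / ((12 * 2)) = 109 / 12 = 9.08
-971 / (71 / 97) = -94187 / 71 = -1326.58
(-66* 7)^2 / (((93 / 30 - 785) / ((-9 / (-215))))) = -548856 / 48031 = -11.43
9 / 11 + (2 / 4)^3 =83 / 88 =0.94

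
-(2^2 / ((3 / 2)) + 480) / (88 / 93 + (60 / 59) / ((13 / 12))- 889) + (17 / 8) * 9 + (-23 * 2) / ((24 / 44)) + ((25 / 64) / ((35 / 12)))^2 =-21991824475009 / 340186844928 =-64.65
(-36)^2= 1296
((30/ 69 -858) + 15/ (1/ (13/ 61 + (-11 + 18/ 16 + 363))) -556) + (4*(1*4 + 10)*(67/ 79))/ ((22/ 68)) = 39339470713/ 9753656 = 4033.31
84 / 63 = 4 / 3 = 1.33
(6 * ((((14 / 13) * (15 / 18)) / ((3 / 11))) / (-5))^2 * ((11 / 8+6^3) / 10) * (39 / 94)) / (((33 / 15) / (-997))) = -19883171 / 1872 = -10621.35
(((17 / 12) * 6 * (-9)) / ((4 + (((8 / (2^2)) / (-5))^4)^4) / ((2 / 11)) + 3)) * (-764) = 8918151855468750 / 3814697626073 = 2337.84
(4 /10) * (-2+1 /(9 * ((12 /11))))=-41 /54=-0.76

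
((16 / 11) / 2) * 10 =7.27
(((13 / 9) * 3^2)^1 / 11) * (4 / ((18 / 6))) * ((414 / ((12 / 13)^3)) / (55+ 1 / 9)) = 15.05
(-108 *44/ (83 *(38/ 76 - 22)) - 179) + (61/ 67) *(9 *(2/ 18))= -41948540/ 239123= -175.43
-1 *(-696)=696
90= 90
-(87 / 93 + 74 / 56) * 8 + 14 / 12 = -16.89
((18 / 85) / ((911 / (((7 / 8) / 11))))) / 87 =21 / 98807060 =0.00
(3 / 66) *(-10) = -5 / 11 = -0.45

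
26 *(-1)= -26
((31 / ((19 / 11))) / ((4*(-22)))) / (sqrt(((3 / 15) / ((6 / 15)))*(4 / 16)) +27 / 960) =-0.53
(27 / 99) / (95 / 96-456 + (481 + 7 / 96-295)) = -48 / 47333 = -0.00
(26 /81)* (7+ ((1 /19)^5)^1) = 450650044 /200564019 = 2.25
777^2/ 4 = 603729/ 4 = 150932.25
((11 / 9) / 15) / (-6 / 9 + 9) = 11 / 1125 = 0.01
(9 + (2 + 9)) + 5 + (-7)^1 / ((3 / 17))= -44 / 3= -14.67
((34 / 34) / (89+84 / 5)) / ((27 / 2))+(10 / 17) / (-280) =-9523 / 6798708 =-0.00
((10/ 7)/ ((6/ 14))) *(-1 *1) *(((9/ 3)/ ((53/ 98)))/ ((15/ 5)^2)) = -2.05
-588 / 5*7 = -4116 / 5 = -823.20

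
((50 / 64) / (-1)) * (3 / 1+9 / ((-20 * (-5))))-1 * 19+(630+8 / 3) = 234721 / 384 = 611.25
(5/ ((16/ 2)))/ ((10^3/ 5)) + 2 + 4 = 1921/ 320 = 6.00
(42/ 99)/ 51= 14/ 1683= 0.01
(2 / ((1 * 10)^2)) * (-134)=-67 / 25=-2.68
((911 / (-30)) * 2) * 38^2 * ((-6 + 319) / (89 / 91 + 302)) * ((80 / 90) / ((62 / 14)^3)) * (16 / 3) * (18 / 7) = -12716.20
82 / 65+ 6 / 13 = 112 / 65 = 1.72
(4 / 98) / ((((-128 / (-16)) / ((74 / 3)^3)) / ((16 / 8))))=202612 / 1323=153.15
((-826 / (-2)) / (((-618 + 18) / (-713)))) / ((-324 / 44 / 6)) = -3239159 / 8100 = -399.90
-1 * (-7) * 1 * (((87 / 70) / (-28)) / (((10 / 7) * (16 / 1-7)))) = -29 / 1200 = -0.02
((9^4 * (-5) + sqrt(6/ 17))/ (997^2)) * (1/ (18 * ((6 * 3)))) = -405/ 3976036 + sqrt(102)/ 5475001572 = -0.00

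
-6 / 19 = -0.32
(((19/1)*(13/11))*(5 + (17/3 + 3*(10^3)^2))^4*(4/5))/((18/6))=6482360192747693197493259993088/13365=485025079891335069023064700.00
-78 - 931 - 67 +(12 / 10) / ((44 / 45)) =-1074.77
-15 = -15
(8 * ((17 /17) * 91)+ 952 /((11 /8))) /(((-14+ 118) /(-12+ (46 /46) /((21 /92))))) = -14880 /143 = -104.06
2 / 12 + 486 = 2917 / 6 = 486.17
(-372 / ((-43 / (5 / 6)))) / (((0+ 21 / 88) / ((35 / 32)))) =8525 / 258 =33.04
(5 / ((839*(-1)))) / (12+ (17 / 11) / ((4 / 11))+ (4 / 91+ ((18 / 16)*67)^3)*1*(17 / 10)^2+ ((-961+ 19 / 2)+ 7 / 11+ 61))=-51251200 / 10635776036403961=-0.00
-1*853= -853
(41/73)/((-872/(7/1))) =-0.00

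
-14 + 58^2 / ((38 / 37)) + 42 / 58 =1797471 / 551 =3262.20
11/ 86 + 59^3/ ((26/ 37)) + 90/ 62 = 5064776201/ 17329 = 292271.69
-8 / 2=-4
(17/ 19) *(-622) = -10574/ 19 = -556.53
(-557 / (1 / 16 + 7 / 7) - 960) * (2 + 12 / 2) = -201856 / 17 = -11873.88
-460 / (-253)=20 / 11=1.82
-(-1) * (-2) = -2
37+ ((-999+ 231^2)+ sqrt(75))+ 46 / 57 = 5 * sqrt(3)+ 2986789 / 57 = 52408.47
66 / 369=22 / 123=0.18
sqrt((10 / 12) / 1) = 0.91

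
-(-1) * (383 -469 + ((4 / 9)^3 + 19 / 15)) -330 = -1511383 / 3645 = -414.65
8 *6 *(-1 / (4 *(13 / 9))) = -8.31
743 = 743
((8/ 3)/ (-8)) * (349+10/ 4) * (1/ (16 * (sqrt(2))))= -703 * sqrt(2)/ 192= -5.18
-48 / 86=-24 / 43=-0.56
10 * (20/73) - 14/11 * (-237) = 304.38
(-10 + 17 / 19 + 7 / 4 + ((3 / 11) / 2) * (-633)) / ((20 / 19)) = -78311 / 880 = -88.99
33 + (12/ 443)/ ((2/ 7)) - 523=-217028/ 443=-489.91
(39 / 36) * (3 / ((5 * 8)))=13 / 160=0.08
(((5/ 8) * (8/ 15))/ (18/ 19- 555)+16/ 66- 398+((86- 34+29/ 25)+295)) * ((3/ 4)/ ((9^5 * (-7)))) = 5594143/ 62160882300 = 0.00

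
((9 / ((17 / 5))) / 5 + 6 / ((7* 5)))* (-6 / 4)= -1251 / 1190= -1.05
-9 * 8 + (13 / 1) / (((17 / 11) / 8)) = -80 / 17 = -4.71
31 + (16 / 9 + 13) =412 / 9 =45.78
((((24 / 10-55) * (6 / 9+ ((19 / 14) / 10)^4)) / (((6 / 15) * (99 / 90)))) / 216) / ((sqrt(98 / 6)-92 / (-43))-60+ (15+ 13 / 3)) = 373814148064381 * sqrt(3) / 637085834364672000+ 617228011920257 / 63708583436467200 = 0.01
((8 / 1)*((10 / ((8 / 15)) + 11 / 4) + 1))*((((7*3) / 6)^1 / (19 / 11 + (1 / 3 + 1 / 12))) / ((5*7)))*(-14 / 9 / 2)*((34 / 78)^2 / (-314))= 89012 / 22526517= 0.00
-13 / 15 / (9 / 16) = -208 / 135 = -1.54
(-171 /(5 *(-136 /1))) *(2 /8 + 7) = 4959 /2720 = 1.82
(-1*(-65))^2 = 4225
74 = 74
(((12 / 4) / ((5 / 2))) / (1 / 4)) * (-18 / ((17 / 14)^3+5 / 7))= -395136 / 11455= -34.49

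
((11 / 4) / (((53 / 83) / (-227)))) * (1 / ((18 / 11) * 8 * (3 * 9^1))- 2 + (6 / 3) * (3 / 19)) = 25742024957 / 15660864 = 1643.72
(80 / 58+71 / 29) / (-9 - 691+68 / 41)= -1517 / 276776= -0.01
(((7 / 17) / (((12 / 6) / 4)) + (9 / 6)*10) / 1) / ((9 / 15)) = 1345 / 51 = 26.37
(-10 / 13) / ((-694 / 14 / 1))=70 / 4511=0.02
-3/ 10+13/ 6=28/ 15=1.87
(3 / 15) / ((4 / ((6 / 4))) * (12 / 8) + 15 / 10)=0.04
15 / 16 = 0.94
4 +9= 13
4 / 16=1 / 4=0.25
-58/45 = -1.29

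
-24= -24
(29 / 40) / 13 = 29 / 520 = 0.06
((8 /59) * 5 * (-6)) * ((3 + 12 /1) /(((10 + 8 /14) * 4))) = -3150 /2183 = -1.44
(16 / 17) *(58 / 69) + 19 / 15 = 4023 / 1955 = 2.06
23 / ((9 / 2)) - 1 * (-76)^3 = 438981.11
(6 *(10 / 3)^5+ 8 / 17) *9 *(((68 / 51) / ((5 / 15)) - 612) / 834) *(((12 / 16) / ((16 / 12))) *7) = -452286184 / 7089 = -63801.13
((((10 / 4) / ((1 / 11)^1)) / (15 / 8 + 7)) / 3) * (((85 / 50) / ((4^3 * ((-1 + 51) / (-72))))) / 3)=-187 / 14200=-0.01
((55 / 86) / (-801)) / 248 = -55 / 17083728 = -0.00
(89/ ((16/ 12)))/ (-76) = -267/ 304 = -0.88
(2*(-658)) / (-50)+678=704.32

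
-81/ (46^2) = -81/ 2116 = -0.04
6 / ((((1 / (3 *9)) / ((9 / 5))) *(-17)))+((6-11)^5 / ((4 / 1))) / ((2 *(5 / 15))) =-808539 / 680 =-1189.03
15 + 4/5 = 79/5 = 15.80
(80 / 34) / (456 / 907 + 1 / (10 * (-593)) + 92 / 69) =645421200 / 503600503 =1.28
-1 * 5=-5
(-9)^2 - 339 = -258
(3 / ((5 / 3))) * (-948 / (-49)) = 8532 / 245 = 34.82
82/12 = 6.83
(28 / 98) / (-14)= -1 / 49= -0.02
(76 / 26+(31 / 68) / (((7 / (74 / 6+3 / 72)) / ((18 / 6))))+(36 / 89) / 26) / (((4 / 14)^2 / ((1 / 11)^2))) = 165197893 / 304633472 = 0.54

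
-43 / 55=-0.78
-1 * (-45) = 45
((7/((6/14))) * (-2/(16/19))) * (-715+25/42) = 3990665/144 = 27712.95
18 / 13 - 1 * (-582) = 7584 / 13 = 583.38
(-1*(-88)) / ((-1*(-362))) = 44 / 181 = 0.24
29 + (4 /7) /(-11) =2229 /77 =28.95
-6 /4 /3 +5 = 9 /2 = 4.50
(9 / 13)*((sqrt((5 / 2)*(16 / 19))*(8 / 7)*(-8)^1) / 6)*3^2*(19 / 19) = -1728*sqrt(190) / 1729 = -13.78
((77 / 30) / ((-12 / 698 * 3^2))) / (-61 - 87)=26873 / 239760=0.11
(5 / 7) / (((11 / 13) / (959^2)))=8539895 / 11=776354.09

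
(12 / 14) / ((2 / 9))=27 / 7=3.86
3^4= 81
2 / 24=1 / 12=0.08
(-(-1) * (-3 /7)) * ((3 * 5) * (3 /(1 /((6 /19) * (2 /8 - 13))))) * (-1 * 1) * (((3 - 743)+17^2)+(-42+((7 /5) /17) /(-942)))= 3197435877 /83524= 38281.64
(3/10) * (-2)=-3/5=-0.60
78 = 78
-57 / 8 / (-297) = 19 / 792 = 0.02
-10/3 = -3.33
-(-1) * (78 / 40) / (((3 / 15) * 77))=39 / 308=0.13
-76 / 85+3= 179 / 85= 2.11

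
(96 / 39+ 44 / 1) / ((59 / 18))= 10872 / 767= 14.17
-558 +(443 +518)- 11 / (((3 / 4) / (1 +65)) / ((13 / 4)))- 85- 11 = -2839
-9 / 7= -1.29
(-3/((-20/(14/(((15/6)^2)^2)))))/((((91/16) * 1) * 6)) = 64/40625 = 0.00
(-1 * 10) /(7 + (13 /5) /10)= -500 /363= -1.38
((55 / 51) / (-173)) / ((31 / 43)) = -2365 / 273513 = -0.01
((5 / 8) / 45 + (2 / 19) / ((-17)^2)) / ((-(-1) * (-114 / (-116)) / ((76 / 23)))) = 0.05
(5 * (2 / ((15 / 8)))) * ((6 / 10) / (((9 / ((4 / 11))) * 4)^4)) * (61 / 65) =976 / 31219370325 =0.00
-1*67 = -67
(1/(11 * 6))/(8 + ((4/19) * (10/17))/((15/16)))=323/173360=0.00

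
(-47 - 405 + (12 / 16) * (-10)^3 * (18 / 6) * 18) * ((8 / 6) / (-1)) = 163808 / 3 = 54602.67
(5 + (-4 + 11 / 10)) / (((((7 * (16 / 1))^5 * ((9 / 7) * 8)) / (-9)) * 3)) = -1 / 28772925440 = -0.00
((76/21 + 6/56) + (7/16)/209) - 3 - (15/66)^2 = 522673/772464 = 0.68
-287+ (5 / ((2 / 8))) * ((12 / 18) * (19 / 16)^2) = -25747 / 96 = -268.20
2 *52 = 104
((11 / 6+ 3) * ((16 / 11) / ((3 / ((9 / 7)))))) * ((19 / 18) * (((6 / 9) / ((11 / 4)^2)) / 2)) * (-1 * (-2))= 70528 / 251559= 0.28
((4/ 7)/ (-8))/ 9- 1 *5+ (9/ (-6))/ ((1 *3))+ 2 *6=409/ 63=6.49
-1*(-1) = 1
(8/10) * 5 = 4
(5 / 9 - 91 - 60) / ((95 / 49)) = -66346 / 855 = -77.60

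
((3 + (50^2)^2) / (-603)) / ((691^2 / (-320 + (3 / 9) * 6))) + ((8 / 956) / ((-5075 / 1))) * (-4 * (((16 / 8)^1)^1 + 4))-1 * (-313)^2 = -11403657705645868487 / 116408877026925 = -97962.10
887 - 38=849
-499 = -499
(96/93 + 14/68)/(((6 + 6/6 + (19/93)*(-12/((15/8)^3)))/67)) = 295093125/23577742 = 12.52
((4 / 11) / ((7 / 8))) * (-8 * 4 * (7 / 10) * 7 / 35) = -512 / 275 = -1.86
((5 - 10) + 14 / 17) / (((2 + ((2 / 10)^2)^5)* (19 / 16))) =-11093750000 / 6308594073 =-1.76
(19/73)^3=0.02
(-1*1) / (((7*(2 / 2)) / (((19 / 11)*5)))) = -95 / 77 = -1.23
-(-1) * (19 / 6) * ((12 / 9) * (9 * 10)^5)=24931800000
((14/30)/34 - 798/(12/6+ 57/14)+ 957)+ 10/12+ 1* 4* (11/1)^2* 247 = 2046365/17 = 120374.41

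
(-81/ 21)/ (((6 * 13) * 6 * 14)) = -3/ 5096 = -0.00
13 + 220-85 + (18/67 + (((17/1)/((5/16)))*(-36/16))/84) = 344273/2345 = 146.81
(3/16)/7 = 3/112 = 0.03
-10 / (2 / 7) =-35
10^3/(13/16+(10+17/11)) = 7040/87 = 80.92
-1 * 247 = -247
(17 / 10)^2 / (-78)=-289 / 7800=-0.04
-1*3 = -3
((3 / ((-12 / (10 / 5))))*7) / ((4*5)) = -7 / 40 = -0.18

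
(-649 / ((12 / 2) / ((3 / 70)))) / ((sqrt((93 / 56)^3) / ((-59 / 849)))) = 153164*sqrt(1302) / 36715005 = 0.15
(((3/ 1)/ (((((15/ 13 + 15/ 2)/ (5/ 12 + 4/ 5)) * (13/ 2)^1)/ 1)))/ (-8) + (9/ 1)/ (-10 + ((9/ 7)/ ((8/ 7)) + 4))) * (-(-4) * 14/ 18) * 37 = -56189791/ 263250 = -213.45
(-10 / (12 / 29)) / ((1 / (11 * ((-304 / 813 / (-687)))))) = -242440 / 1675593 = -0.14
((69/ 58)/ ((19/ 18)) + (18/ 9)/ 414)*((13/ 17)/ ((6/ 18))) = 98722/ 38019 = 2.60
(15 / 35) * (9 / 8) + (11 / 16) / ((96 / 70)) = 5287 / 5376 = 0.98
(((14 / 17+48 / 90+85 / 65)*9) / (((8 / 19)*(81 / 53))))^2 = 79118018518561 / 56968142400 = 1388.81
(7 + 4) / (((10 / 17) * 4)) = 187 / 40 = 4.68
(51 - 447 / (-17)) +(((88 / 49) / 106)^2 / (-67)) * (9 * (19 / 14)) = 4156347142818 / 53773172957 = 77.29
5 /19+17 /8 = 363 /152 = 2.39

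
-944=-944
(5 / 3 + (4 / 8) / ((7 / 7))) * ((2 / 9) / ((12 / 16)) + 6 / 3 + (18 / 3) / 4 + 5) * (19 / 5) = 23465 / 324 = 72.42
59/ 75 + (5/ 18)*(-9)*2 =-316/ 75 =-4.21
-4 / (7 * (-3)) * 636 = 848 / 7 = 121.14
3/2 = 1.50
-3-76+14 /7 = -77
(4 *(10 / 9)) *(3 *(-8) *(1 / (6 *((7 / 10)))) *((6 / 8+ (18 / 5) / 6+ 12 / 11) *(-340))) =21077.06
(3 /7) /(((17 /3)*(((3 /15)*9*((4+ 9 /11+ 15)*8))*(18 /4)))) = 0.00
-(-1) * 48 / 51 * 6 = 96 / 17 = 5.65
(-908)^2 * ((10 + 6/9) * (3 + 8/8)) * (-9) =-316594176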